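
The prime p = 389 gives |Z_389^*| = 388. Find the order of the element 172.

The order of 172 must divide p − 1 = 388 = 2^2 · 97.
Divisors: 1, 2, 4, 97, 194, 388.
Check each in increasing order: 172^1 ≡ 172;  172^2 ≡ 20;  172^4 ≡ 11;  172^97 ≡ 274;  172^194 ≡ 388;  172^388 ≡ 1.
Smallest exponent giving 1 is 388.

388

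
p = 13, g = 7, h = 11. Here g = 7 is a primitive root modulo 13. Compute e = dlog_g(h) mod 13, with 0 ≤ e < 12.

5

Successive powers of 7 modulo 13:
  7^0=1  7^1=7  7^2=10  7^3=5  7^4=9  7^5=11
So 7^5 ≡ 11 (mod 13), giving e = 5.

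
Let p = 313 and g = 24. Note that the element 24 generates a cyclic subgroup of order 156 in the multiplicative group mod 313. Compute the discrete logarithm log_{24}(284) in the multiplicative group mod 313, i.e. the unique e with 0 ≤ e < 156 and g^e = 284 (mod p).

Baby-step giant-step with m = ceil(sqrt(156)) = 13.
Baby table (24^j mod 313 for j=0..12):
  0:1  1:24  2:263  3:52  4:309  5:217  6:200  7:105
  8:16  9:71  10:139  11:206  12:249
Giant step factor: 24^(-13) ≡ 54 (mod 313).
Scan 284·54^i mod 313 for i = 0, 1, …:
  i=0: 284   i=1: 312   i=2: 259   i=3: 214
  i=4: 288   i=5: 215   i=6: 29   i=7: 1
Match at i=7, j=0: e = 7·13 + 0 = 91.

91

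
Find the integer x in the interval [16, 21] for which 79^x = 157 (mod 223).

Compute 79^16 mod 223 = 94, then multiply by 79 repeatedly:
  79^16=94  79^17=67  79^18=164  79^19=22  79^20=177
  79^21=157
Found 157 at exponent 21.

21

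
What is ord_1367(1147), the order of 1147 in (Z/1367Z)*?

The order of 1147 must divide p − 1 = 1366 = 2 · 683.
Divisors: 1, 2, 683, 1366.
Check each in increasing order: 1147^1 ≡ 1147;  1147^2 ≡ 555;  1147^683 ≡ 1366;  1147^1366 ≡ 1.
Smallest exponent giving 1 is 1366.

1366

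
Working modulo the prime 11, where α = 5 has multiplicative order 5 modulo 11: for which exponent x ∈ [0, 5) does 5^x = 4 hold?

3

Successive powers of 5 modulo 11:
  5^0=1  5^1=5  5^2=3  5^3=4
So 5^3 ≡ 4 (mod 11), giving x = 3.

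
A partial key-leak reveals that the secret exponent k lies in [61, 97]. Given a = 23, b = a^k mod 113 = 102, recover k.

Compute 23^61 mod 113 = 24, then multiply by 23 repeatedly:
  23^61=24  23^62=100  23^63=40  23^64=16  23^65=29
  23^66=102
Found 102 at exponent 66.

66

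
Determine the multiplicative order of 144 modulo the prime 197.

The order of 144 must divide p − 1 = 196 = 2^2 · 7^2.
Divisors: 1, 2, 4, 7, 14, 28, 49, 98, 196.
Check each in increasing order: 144^1 ≡ 144;  144^2 ≡ 51;  144^4 ≡ 40;  144^7 ≡ 33;  144^14 ≡ 104;  144^28 ≡ 178;  144^49 ≡ 196;  144^98 ≡ 1.
Smallest exponent giving 1 is 98.

98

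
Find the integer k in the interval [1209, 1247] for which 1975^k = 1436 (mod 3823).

Compute 1975^1209 mod 3823 = 3211, then multiply by 1975 repeatedly:
  1975^1209=3211  1975^1210=3191  1975^1211=1921  1975^1212=1559  1975^1213=1510
  1975^1214=310  1975^1215=570  1975^1216=1788  1975^1217=2671  1975^1218=3308
  1975^1219=3616  1975^1220=236  1975^1221=3517  1975^1222=3507  1975^1223=2872
  1975^1224=2691  1975^1225=755  1975^1226=155  1975^1227=285  1975^1228=894
  1975^1229=3247  1975^1230=1654  1975^1231=1808  1975^1232=118  1975^1233=3670
  1975^1234=3665  1975^1235=1436
Found 1436 at exponent 1235.

1235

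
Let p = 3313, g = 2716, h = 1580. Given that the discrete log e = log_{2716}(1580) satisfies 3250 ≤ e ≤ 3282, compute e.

3274

Compute 2716^3250 mod 3313 = 1023, then multiply by 2716 repeatedly:
  2716^3250=1023  2716^3251=2174  2716^3252=818  2716^3253=1978  2716^3254=1875
  2716^3255=419  2716^3256=1645  2716^3257=1896  2716^3258=1134  2716^3259=2167
  2716^3260=1684  2716^3261=1804  2716^3262=3050  2716^3263=1300  2716^3264=2455
  2716^3265=2024  2716^3266=917  2716^3267=2509  2716^3268=2916  2716^3269=1786
  2716^3270=544  2716^3271=3219  2716^3272=3110  2716^3273=1923  2716^3274=1580
Found 1580 at exponent 3274.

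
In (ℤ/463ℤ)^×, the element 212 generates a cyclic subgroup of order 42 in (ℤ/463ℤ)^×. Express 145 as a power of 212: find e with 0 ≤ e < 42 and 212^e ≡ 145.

Baby-step giant-step with m = ceil(sqrt(42)) = 7.
Baby table (212^j mod 463 for j=0..6):
  0:1  1:212  2:33  3:51  4:163  5:294  6:286
Giant step factor: 212^(-7) ≡ 22 (mod 463).
Scan 145·22^i mod 463 for i = 0, 1, …:
  i=0: 145   i=1: 412   i=2: 267   i=3: 318
  i=4: 51
Match at i=4, j=3: e = 4·7 + 3 = 31.

31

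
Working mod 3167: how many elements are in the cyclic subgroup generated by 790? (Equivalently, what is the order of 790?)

3166

The order of 790 must divide p − 1 = 3166 = 2 · 1583.
Divisors: 1, 2, 1583, 3166.
Check each in increasing order: 790^1 ≡ 790;  790^2 ≡ 201;  790^1583 ≡ 3166;  790^3166 ≡ 1.
Smallest exponent giving 1 is 3166.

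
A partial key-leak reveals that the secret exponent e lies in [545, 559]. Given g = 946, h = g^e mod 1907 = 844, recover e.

552

Compute 946^545 mod 1907 = 1226, then multiply by 946 repeatedly:
  946^545=1226  946^546=340  946^547=1264  946^548=55  946^549=541
  946^550=710  946^551=396  946^552=844
Found 844 at exponent 552.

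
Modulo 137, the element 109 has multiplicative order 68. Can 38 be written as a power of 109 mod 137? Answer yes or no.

38 ∈ ⟨109⟩ iff 38^68 ≡ 1 (mod 137), since |⟨109⟩| = 68.
38^68 mod 137 = 1.
Since 1 = 1, 38 lies in the subgroup.

yes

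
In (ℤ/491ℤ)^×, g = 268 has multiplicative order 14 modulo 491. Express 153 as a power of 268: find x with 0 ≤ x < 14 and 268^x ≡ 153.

12

Successive powers of 268 modulo 491:
  268^0=1  268^1=268  268^2=138  268^3=159  268^4=386  268^5=338
  268^6=240  268^7=490  268^8=223  268^9=353  268^10=332  268^11=105
  268^12=153
So 268^12 ≡ 153 (mod 491), giving x = 12.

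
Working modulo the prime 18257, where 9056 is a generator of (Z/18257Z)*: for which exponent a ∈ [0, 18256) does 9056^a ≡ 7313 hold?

7176

Baby-step giant-step with m = ceil(sqrt(18256)) = 136.
Baby table (9056^j mod 18257 for j=0..135):
  0:1  1:9056  2:692  3:4601  4:4182  5:7174  6:9338  7:16761
  8:17175  9:5417  10:18050  11:5879  12:2812  13:15214  14:10662  15:12056
  16:2276  17:17560  18:4890  19:10615  20:6335  21:6266  22:2140  23:9163
  24:2063  25:5617  26:3550  27:16480  28:10162  29:11792  30:3159  31:17442
  32:13445  33:1987  34:11127  35:5729  36:13687  37:2699  38:14278  39:5494
  40:3339  41:4392  42:10206  43:8602  44:15350  45:802  46:14883  47:7274
  48:2088  49:12933  50:2593  51:3706  52:5170  53:8572  54:17525  55:16556
  56:4652  57:9613  58:5952  59:6648  60:10959  61:17909  62:6973  63:14782
  64:5468  65:5224  66:4657  67:122  68:9412  69:11396  70:13612  71:17265
  72:17149  73:7302  74:58  75:14052  76:3622  77:11260  78:5215  79:14438
  80:12151  81:4517  82:10272  83:3817  84:6251  85:12356  86:17040  87:6076
  88:15915  89:5482  90:4209  91:14345  92:9765  93:13189  94:2290  95:16545
  96:14578  97:2001  98:10112  99:15417  100:5073  101:6476  102:5172  103:8427
  104:652  105:7501  106:13016  107:5704  108:6371  109:3656  110:8795  111:10486
  112:6559  113:8283  114:11092  115:17395  116:7724  117:5977  118:13964  119:10002
  120:5135  121:1981  122:11562  123:1577  124:4338  125:14121  126:7748  127:4237
  128:12315  129:10884  130:14218  131:9844  132:16590  133:2187  134:14884  135:16330
Giant step factor: 9056^(-136) ≡ 7664 (mod 18257).
Scan 7313·7664^i mod 18257 for i = 0, 1, …:
  i=0: 7313   i=1: 16099   i=2: 1930   i=3: 3350
  i=4: 5058   i=5: 4901   i=6: 6615   i=7: 15928
  i=8: 5890   i=9: 9656     …   i=51: 5117
  i=52: 652
Match at i=52, j=104: a = 52·136 + 104 = 7176.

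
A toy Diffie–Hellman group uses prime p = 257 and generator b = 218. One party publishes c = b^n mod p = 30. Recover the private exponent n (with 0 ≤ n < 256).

Baby-step giant-step with m = ceil(sqrt(256)) = 16.
Baby table (218^j mod 257 for j=0..15):
  0:1  1:218  2:236  3:48  4:184  5:20  6:248  7:94
  8:189  9:82  10:143  11:77  12:81  13:182  14:98  15:33
Giant step factor: 218^(-16) ≡ 128 (mod 257).
Scan 30·128^i mod 257 for i = 0, 1, …:
  i=0: 30   i=1: 242   i=2: 136   i=3: 189
Match at i=3, j=8: n = 3·16 + 8 = 56.

56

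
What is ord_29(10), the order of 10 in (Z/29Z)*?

28

The order of 10 must divide p − 1 = 28 = 2^2 · 7.
Divisors: 1, 2, 4, 7, 14, 28.
Check each in increasing order: 10^1 ≡ 10;  10^2 ≡ 13;  10^4 ≡ 24;  10^7 ≡ 17;  10^14 ≡ 28;  10^28 ≡ 1.
Smallest exponent giving 1 is 28.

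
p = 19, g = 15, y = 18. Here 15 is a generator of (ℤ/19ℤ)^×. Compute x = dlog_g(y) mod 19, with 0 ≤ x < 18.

Successive powers of 15 modulo 19:
  15^0=1  15^1=15  15^2=16  15^3=12  15^4=9  15^5=2
  15^6=11  15^7=13  15^8=5  15^9=18
So 15^9 ≡ 18 (mod 19), giving x = 9.

9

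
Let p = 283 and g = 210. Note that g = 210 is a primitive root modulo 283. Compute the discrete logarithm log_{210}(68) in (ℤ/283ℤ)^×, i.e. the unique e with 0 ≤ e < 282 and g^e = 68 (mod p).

Baby-step giant-step with m = ceil(sqrt(282)) = 17.
Baby table (210^j mod 283 for j=0..16):
  0:1  1:210  2:235  3:108  4:40  5:193  6:61  7:75
  8:185  9:79  10:176  11:170  12:42  13:47  14:248  15:8
  16:265
Giant step factor: 210^(-17) ≡ 14 (mod 283).
Scan 68·14^i mod 283 for i = 0, 1, …:
  i=0: 68   i=1: 103   i=2: 27   i=3: 95
  i=4: 198   i=5: 225   i=6: 37   i=7: 235
Match at i=7, j=2: e = 7·17 + 2 = 121.

121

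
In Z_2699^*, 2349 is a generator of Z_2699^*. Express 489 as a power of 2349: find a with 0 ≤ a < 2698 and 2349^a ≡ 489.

1713

Baby-step giant-step with m = ceil(sqrt(2698)) = 52.
Baby table (2349^j mod 2699 for j=0..51):
  0:1  1:2349  2:1045  3:1314  4:1629  5:2038  6:1935  7:199
  8:524  9:132  10:2382  11:291  12:712  13:1807  14:1815  15:1714
  16:1977  17:1693  18:1230  19:1340  20:626  21:2218  22:1012  23:2068
  24:2231  25:1860  26:2158  27:420  28:1445  29:1662  30:1284  31:1333
  32:377  33:301  34:2610  35:1461  36:1460  37:1810  38:765  39:2150
  40:521  41:1182  42:1946  43:1747  44:1223  45:1091  46:1408  47:1117
  48:405  49:1297  50:2181  51:467
Giant step factor: 2349^(-52) ≡ 1875 (mod 2699).
Scan 489·1875^i mod 2699 for i = 0, 1, …:
  i=0: 489   i=1: 1914   i=2: 1779   i=3: 2360
  i=4: 1339   i=5: 555   i=6: 1510   i=7: 2698
  i=8: 824   i=9: 1172     …   i=31: 1004
  i=32: 1297
Match at i=32, j=49: a = 32·52 + 49 = 1713.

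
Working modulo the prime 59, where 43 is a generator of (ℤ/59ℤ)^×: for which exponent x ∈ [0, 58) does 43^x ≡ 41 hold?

Successive powers of 43 modulo 59:
  43^0=1  43^1=43  43^2=20  43^3=34  43^4=46  43^5=31
  43^6=35  43^7=30  43^8=51  43^9=10  43^10=17  43^11=23
  43^12=45  43^13=47  43^14=15  43^15=55  43^16=5  43^17=38
  43^18=41
So 43^18 ≡ 41 (mod 59), giving x = 18.

18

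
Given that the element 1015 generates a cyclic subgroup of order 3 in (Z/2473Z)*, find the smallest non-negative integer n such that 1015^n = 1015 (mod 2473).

1

Successive powers of 1015 modulo 2473:
  1015^0=1  1015^1=1015
So 1015^1 ≡ 1015 (mod 2473), giving n = 1.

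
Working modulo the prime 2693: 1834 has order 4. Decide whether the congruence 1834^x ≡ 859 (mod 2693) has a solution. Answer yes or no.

yes

⟨1834⟩ has order 4; its elements mod 2693 are {1, 859, 1834, 2692}.
859 is in this set.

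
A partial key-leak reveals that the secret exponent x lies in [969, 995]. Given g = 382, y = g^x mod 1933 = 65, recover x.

Compute 382^969 mod 1933 = 886, then multiply by 382 repeatedly:
  382^969=886  382^970=177  382^971=1892  382^972=1735  382^973=1684
  382^974=1532  382^975=1458  382^976=252  382^977=1547  382^978=1389
  382^979=956  382^980=1788  382^981=667  382^982=1571  382^983=892
  382^984=536  382^985=1787  382^986=285  382^987=622  382^988=1778
  382^989=713  382^990=1746  382^991=87  382^992=373  382^993=1377
  382^994=238  382^995=65
Found 65 at exponent 995.

995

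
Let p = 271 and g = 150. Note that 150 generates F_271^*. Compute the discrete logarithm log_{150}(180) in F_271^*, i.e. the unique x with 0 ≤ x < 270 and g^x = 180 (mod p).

242

Baby-step giant-step with m = ceil(sqrt(270)) = 17.
Baby table (150^j mod 271 for j=0..16):
  0:1  1:150  2:7  3:237  4:49  5:33  6:72  7:231
  8:233  9:262  10:5  11:208  12:35  13:101  14:245  15:165
  16:89
Giant step factor: 150^(-17) ≡ 42 (mod 271).
Scan 180·42^i mod 271 for i = 0, 1, …:
  i=0: 180   i=1: 243   i=2: 179   i=3: 201
  i=4: 41   i=5: 96   i=6: 238   i=7: 240
  i=8: 53   i=9: 58     …   i=13: 227
  i=14: 49
Match at i=14, j=4: x = 14·17 + 4 = 242.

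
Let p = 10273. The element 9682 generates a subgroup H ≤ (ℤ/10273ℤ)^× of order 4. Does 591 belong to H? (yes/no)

591 ∈ ⟨9682⟩ iff 591^4 ≡ 1 (mod 10273), since |⟨9682⟩| = 4.
591^4 mod 10273 = 1.
Since 1 = 1, 591 lies in the subgroup.

yes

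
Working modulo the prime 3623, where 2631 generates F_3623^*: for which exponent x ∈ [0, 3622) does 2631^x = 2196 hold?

1553

Baby-step giant-step with m = ceil(sqrt(3622)) = 61.
Baby table (2631^j mod 3623 for j=0..60):
  0:1  1:2631  2:2231  3:501  4:2982  5:1847  6:1014  7:1306
  8:1482  9:794  10:2166  11:3390  12:2887  13:1889  14:2826  15:810
  16:786  17:2856  18:34  19:2502  20:3394  21:2542  22:3567  23:1207
  24:1869  25:928  26:3289  27:1635  28:1184  29:2947  30:337  31:2635
  32:1886  33:2179  34:1363  35:2906  36:1156  37:1739  38:3083  39:3099
  40:1719  41:1185  42:1955  43:2568  44:3136  45:1245  46:403  47:2377
  48:589  49:2638  50:2533  51:1626  52:2866  53:983  54:3074  55:1158
  56:3378  57:299  58:478  59:437  60:1256
Giant step factor: 2631^(-61) ≡ 3150 (mod 3623).
Scan 2196·3150^i mod 3623 for i = 0, 1, …:
  i=0: 2196   i=1: 1093   i=2: 1100   i=3: 1412
  i=4: 2379   i=5: 1486   i=6: 3607   i=7: 322
  i=8: 3483   i=9: 1006     …   i=24: 2349
  i=25: 1184
Match at i=25, j=28: x = 25·61 + 28 = 1553.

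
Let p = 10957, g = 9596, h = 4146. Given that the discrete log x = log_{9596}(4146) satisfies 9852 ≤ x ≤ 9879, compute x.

9865

Compute 9596^9852 mod 10957 = 4264, then multiply by 9596 repeatedly:
  9596^9852=4264  9596^9853=3906  9596^9854=9036  9596^9855=6715  9596^9856=9980
  9596^9857=3900  9596^9858=6245  9596^9859=3187  9596^9860=1465  9596^9861=309
  9596^9862=6774  9596^9863=6380  9596^9864=5721  9596^9865=4146
Found 4146 at exponent 9865.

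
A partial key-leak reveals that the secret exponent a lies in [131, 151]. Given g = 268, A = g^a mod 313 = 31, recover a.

145

Compute 268^131 mod 313 = 239, then multiply by 268 repeatedly:
  268^131=239  268^132=200  268^133=77  268^134=291  268^135=51
  268^136=209  268^137=298  268^138=49  268^139=299  268^140=4
  268^141=133  268^142=275  268^143=145  268^144=48  268^145=31
Found 31 at exponent 145.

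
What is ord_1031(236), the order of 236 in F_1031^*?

1030

The order of 236 must divide p − 1 = 1030 = 2 · 5 · 103.
Divisors: 1, 2, 5, 10, 103, 206, 515, 1030.
Check each in increasing order: 236^1 ≡ 236;  236^2 ≡ 22;  236^5 ≡ 814;  236^10 ≡ 694;  236^103 ≡ 412;  236^206 ≡ 660;  236^515 ≡ 1030;  236^1030 ≡ 1.
Smallest exponent giving 1 is 1030.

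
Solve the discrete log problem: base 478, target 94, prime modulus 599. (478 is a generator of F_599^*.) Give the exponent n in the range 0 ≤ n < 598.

380

Baby-step giant-step with m = ceil(sqrt(598)) = 25.
Baby table (478^j mod 599 for j=0..24):
  0:1  1:478  2:265  3:281  4:142  5:189  6:492  7:368
  8:397  9:482  10:380  11:143  12:68  13:158  14:50  15:539
  16:72  17:273  18:511  19:465  20:41  21:430  22:83  23:140
  24:431
Giant step factor: 478^(-25) ≡ 331 (mod 599).
Scan 94·331^i mod 599 for i = 0, 1, …:
  i=0: 94   i=1: 565   i=2: 127   i=3: 107
  i=4: 76   i=5: 597   i=6: 536   i=7: 112
  i=8: 533   i=9: 317     …   i=14: 6
  i=15: 189
Match at i=15, j=5: n = 15·25 + 5 = 380.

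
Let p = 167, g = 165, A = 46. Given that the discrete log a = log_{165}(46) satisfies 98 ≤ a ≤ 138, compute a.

101

Compute 165^98 mod 167 = 36, then multiply by 165 repeatedly:
  165^98=36  165^99=95  165^100=144  165^101=46
Found 46 at exponent 101.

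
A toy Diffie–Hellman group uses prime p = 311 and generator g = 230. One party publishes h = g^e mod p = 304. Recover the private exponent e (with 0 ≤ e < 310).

245

Baby-step giant-step with m = ceil(sqrt(310)) = 18.
Baby table (230^j mod 311 for j=0..17):
  0:1  1:230  2:30  3:58  4:278  5:185  6:254  7:263
  8:156  9:115  10:15  11:29  12:139  13:248  14:127  15:287
  16:78  17:213
Giant step factor: 230^(-18) ≡ 166 (mod 311).
Scan 304·166^i mod 311 for i = 0, 1, …:
  i=0: 304   i=1: 82   i=2: 239   i=3: 177
  i=4: 148   i=5: 310   i=6: 145   i=7: 123
  i=8: 203   i=9: 110   i=10: 222   i=11: 154
  i=12: 62   i=13: 29
Match at i=13, j=11: e = 13·18 + 11 = 245.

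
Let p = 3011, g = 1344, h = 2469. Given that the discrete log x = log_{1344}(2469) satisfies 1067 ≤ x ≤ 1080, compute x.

Compute 1344^1067 mod 3011 = 1608, then multiply by 1344 repeatedly:
  1344^1067=1608  1344^1068=2265  1344^1069=39  1344^1070=1229  1344^1071=1748
  1344^1072=732  1344^1073=2222  1344^1074=2467  1344^1075=537  1344^1076=2099
  1344^1077=2760  1344^1078=2899  1344^1079=22  1344^1080=2469
Found 2469 at exponent 1080.

1080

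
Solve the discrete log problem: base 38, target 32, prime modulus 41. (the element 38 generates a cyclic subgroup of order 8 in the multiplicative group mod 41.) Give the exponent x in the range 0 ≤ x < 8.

Successive powers of 38 modulo 41:
  38^0=1  38^1=38  38^2=9  38^3=14  38^4=40  38^5=3
  38^6=32
So 38^6 ≡ 32 (mod 41), giving x = 6.

6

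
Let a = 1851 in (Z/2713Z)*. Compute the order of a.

2712

The order of 1851 must divide p − 1 = 2712 = 2^3 · 3 · 113.
Divisors: 1, 2, 3, 4, 6, 8, 12, 24, 113, 226, 339, 452, 678, 904, 1356, 2712.
Check each in increasing order: 1851^1 ≡ 1851;  1851^2 ≡ 2395;  1851^3 ≡ 103;  1851^4 ≡ 743;  1851^6 ≡ 2470;  1851^8 ≡ 1310;  1851^12 ≡ 2076;  1851^24 ≡ 1532;  1851^113 ≡ 2122;  1851^226 ≡ 2017;  1851^339 ≡ 1673;  1851^452 ≡ 1502;  1851^678 ≡ 1826;  1851^904 ≡ 1501;  1851^1356 ≡ 2712;  1851^2712 ≡ 1.
Smallest exponent giving 1 is 2712.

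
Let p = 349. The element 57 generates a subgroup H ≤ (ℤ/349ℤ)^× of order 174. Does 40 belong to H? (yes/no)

40 ∈ ⟨57⟩ iff 40^174 ≡ 1 (mod 349), since |⟨57⟩| = 174.
40^174 mod 349 = 348.
Since 348 ≠ 1, 40 does not lie in the subgroup.

no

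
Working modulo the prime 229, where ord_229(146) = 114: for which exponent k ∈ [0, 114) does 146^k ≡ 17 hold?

36

Baby-step giant-step with m = ceil(sqrt(114)) = 11.
Baby table (146^j mod 229 for j=0..10):
  0:1  1:146  2:19  3:26  4:132  5:36  6:218  7:226
  8:20  9:172  10:151
Giant step factor: 146^(-11) ≡ 181 (mod 229).
Scan 17·181^i mod 229 for i = 0, 1, …:
  i=0: 17   i=1: 100   i=2: 9   i=3: 26
Match at i=3, j=3: k = 3·11 + 3 = 36.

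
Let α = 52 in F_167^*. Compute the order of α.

166

The order of 52 must divide p − 1 = 166 = 2 · 83.
Divisors: 1, 2, 83, 166.
Check each in increasing order: 52^1 ≡ 52;  52^2 ≡ 32;  52^83 ≡ 166;  52^166 ≡ 1.
Smallest exponent giving 1 is 166.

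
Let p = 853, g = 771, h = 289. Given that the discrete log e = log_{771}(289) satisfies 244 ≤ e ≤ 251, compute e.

Compute 771^244 mod 853 = 14, then multiply by 771 repeatedly:
  771^244=14  771^245=558  771^246=306  771^247=498  771^248=108
  771^249=527  771^250=289
Found 289 at exponent 250.

250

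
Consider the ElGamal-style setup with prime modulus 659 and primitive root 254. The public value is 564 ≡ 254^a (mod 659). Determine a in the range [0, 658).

Baby-step giant-step with m = ceil(sqrt(658)) = 26.
Baby table (254^j mod 659 for j=0..25):
  0:1  1:254  2:593  3:370  4:402  5:622  6:487  7:465
  8:149  9:283  10:51  11:433  12:588  13:418  14:73  15:90
  16:454  17:650  18:350  19:594  20:624  21:336  22:333  23:230
  24:428  25:636
Giant step factor: 254^(-26) ≡ 311 (mod 659).
Scan 564·311^i mod 659 for i = 0, 1, …:
  i=0: 564   i=1: 110   i=2: 601   i=3: 414
  i=4: 249   i=5: 336
Match at i=5, j=21: a = 5·26 + 21 = 151.

151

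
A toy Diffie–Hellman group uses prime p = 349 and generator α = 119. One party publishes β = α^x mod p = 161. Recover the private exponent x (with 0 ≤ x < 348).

Baby-step giant-step with m = ceil(sqrt(348)) = 19.
Baby table (119^j mod 349 for j=0..18):
  0:1  1:119  2:201  3:187  4:266  5:244  6:69  7:184
  8:258  9:339  10:206  11:84  12:224  13:132  14:3  15:8
  16:254  17:212  18:100
Giant step factor: 119^(-19) ≡ 154 (mod 349).
Scan 161·154^i mod 349 for i = 0, 1, …:
  i=0: 161   i=1: 15   i=2: 216   i=3: 109
  i=4: 34   i=5: 1
Match at i=5, j=0: x = 5·19 + 0 = 95.

95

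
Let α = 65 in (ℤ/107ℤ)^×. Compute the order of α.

106

The order of 65 must divide p − 1 = 106 = 2 · 53.
Divisors: 1, 2, 53, 106.
Check each in increasing order: 65^1 ≡ 65;  65^2 ≡ 52;  65^53 ≡ 106;  65^106 ≡ 1.
Smallest exponent giving 1 is 106.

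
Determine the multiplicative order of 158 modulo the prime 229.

57

The order of 158 must divide p − 1 = 228 = 2^2 · 3 · 19.
Divisors: 1, 2, 3, 4, 6, 12, 19, 38, 57, 76, 114, 228.
Check each in increasing order: 158^1 ≡ 158;  158^2 ≡ 3;  158^3 ≡ 16;  158^4 ≡ 9;  158^6 ≡ 27;  158^12 ≡ 42;  158^19 ≡ 94;  158^38 ≡ 134;  158^57 ≡ 1.
Smallest exponent giving 1 is 57.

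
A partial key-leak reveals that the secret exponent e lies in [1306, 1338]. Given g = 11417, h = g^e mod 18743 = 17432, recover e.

Compute 11417^1306 mod 18743 = 14103, then multiply by 11417 repeatedly:
  11417^1306=14103  11417^1307=11581  11417^1308=7155  11417^1309=6641  11417^1310=4862
  11417^1311=11431  11417^1312=218  11417^1313=14830  11417^1314=8591  11417^1315=1328
  11417^1316=17432
Found 17432 at exponent 1316.

1316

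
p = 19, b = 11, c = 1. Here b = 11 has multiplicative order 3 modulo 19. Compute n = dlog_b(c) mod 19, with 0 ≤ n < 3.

0

Successive powers of 11 modulo 19:
  11^0=1
So 11^0 ≡ 1 (mod 19), giving n = 0.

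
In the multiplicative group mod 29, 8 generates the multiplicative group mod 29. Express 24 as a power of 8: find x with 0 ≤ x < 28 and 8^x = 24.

Successive powers of 8 modulo 29:
  8^0=1  8^1=8  8^2=6  8^3=19  8^4=7  8^5=27
  8^6=13  8^7=17  8^8=20  8^9=15  8^10=4  8^11=3
  8^12=24
So 8^12 ≡ 24 (mod 29), giving x = 12.

12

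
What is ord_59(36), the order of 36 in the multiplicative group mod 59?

The order of 36 must divide p − 1 = 58 = 2 · 29.
Divisors: 1, 2, 29, 58.
Check each in increasing order: 36^1 ≡ 36;  36^2 ≡ 57;  36^29 ≡ 1.
Smallest exponent giving 1 is 29.

29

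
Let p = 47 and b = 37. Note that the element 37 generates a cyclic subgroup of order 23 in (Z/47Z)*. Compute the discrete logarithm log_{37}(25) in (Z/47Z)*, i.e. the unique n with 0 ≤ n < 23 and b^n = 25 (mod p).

11

Successive powers of 37 modulo 47:
  37^0=1  37^1=37  37^2=6  37^3=34  37^4=36  37^5=16
  37^6=28  37^7=2  37^8=27  37^9=12  37^10=21  37^11=25
So 37^11 ≡ 25 (mod 47), giving n = 11.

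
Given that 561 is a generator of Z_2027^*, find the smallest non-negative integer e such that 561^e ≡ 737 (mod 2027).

124

Baby-step giant-step with m = ceil(sqrt(2026)) = 46.
Baby table (561^j mod 2027 for j=0..45):
  0:1  1:561  2:536  3:700  4:1489  5:205  6:1493  7:422
  8:1610  9:1195  10:1485  11:2015  12:1376  13:1676  14:1735  15:375
  16:1594  17:327  18:1017  19:950  20:1876  21:423  22:144  23:1731
  24:158  25:1477  26:1581  27:1142  28:130  29:1985  30:762  31:1812
  32:1005  33:299  34:1525  35:131  36:519  37:1298  38:485  39:467
  40:504  41:991  42:553  43:102  44:466  45:1970
Giant step factor: 561^(-46) ≡ 989 (mod 2027).
Scan 737·989^i mod 2027 for i = 0, 1, …:
  i=0: 737   i=1: 1200   i=2: 1005
Match at i=2, j=32: e = 2·46 + 32 = 124.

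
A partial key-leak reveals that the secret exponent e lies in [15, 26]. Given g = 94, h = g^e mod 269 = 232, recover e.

Compute 94^15 mod 269 = 35, then multiply by 94 repeatedly:
  94^15=35  94^16=62  94^17=179  94^18=148  94^19=193
  94^20=119  94^21=157  94^22=232
Found 232 at exponent 22.

22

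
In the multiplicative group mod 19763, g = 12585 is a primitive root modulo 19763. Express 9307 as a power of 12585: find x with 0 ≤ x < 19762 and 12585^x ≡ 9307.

Baby-step giant-step with m = ceil(sqrt(19762)) = 141.
Baby table (12585^j mod 19763 for j=0..140):
  0:1  1:12585  2:1543  3:11389  4:9289  5:3920  6:4752  7:1082
  8:263  9:9434  10:10549  11:11094  12:12158  13:3284  14:4707  15:7884
  16:9880  17:10767  18:7567  19:12561  20:15711  21:13883  22:12635  23:18140
  24:9487  25:5612  26:13821  27:3122  28:1526  29:14837  30:2821  31:7937
  32:4943  33:13494  34:18294  35:10803  36:6078  37:8820  38:10692  39:12316
  40:15414  41:11345  42:8913  43:15080  44:17474  45:7389  46:5650  47:17739
  48:2467  49:19285  50:12085  51:13440  52:10646  53:6533  54:3725  55:1289
  56:16405  57:12627  58:16275  59:16906  60:13315  61:18561  62:11288  63:3036
  64:6181  65:717  66:11517  67:19366  68:3794  69:82  70:4294  71:7948
  72:5037  73:10704  74:5232  75:14167  76:9672  77:1803  78:2831  79:15209
  80:610  81:8806  82:12369  83:10477  84:14072  85:19640  86:13322  87:7841
  88:2326  89:3707  90:11915  91:8394  92:5255  93:7177  94:5635  95:6831
  96:18848  97:6554  98:11091  99:13929  100:18418  101:10066  102:19543  103:17883
  104:16274  105:4321  106:11772  107:7172  108:1999  109:18879  110:1429  111:19398
  112:11254  113:9932  114:13008  115:8751  116:11899  117:4664  118:330  119:2820
  120:15115  121:3400  122:2105  123:9005  124:6883  125:1326  126:7738  127:10429
  128:2882  129:4865  130:251  131:16518  132:11796  133:12767  134:19268  135:15533
  136:6972  137:14663  138:6724  139:16137  140:19320
Giant step factor: 12585^(-141) ≡ 9648 (mod 19763).
Scan 9307·9648^i mod 19763 for i = 0, 1, …:
  i=0: 9307   i=1: 10627   i=2: 18615   i=3: 11139
  i=4: 17641   i=5: 1412   i=6: 6269   i=7: 8532
  i=8: 3841   i=9: 2343     …   i=75: 7331
  i=76: 17474
Match at i=76, j=44: x = 76·141 + 44 = 10760.

10760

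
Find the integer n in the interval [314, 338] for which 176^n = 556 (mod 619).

337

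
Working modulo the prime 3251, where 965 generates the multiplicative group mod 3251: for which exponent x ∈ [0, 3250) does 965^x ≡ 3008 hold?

265

Baby-step giant-step with m = ceil(sqrt(3250)) = 58.
Baby table (965^j mod 3251 for j=0..57):
  0:1  1:965  2:1439  3:458  4:3085  5:2360  6:1700  7:1996
  8:1548  9:1611  10:637  11:266  12:3112  13:2407  14:1541  15:1358
  16:317  17:311  18:1023  19:2142  20:2645  21:390  22:2485  23:2038
  24:3066  25:280  26:367  27:3047  28:1451  29:2285  30:847  31:1354
  32:2959  33:1057  34:2442  35:2806  36:2958  37:92  38:1003  39:2348
  40:3124  41:983  42:2554  43:352  44:1576  45:2623  46:1917  47:86
  48:1715  49:216  50:376  51:1979  52:1398  53:3156  54:2604  55:3088
  56:2004  57:2766
Giant step factor: 965^(-58) ≡ 1967 (mod 3251).
Scan 3008·1967^i mod 3251 for i = 0, 1, …:
  i=0: 3008   i=1: 3167   i=2: 573   i=3: 2245
  i=4: 1057
Match at i=4, j=33: x = 4·58 + 33 = 265.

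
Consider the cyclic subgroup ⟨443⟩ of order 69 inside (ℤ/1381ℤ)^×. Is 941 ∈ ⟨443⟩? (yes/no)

yes

941 ∈ ⟨443⟩ iff 941^69 ≡ 1 (mod 1381), since |⟨443⟩| = 69.
941^69 mod 1381 = 1.
Since 1 = 1, 941 lies in the subgroup.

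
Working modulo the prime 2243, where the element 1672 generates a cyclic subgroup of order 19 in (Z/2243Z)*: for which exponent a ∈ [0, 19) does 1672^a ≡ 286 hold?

14

Successive powers of 1672 modulo 2243:
  1672^0=1  1672^1=1672  1672^2=806  1672^3=1832  1672^4=1409  1672^5=698
  1672^6=696  1672^7=1838  1672^8=226  1672^9=1048  1672^10=473  1672^11=1320
  1672^12=2171  1672^13=738  1672^14=286
So 1672^14 ≡ 286 (mod 2243), giving a = 14.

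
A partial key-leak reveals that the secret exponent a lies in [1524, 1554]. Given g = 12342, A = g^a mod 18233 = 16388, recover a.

1536

Compute 12342^1524 mod 18233 = 4786, then multiply by 12342 repeatedly:
  12342^1524=4786  12342^1525=12125  12342^1526=8519  12342^1527=10020  12342^1528=10634
  12342^1529=3694  12342^1530=8848  12342^1531=4579  12342^1532=9951  12342^1533=15987
  12342^1534=12261  12342^1535=9595  12342^1536=16388
Found 16388 at exponent 1536.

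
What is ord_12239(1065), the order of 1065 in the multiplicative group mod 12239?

12238

The order of 1065 must divide p − 1 = 12238 = 2 · 29 · 211.
Divisors: 1, 2, 29, 58, 211, 422, 6119, 12238.
Check each in increasing order: 1065^1 ≡ 1065;  1065^2 ≡ 8237;  1065^29 ≡ 4399;  1065^58 ≡ 1342;  1065^211 ≡ 9166;  1065^422 ≡ 7060;  1065^6119 ≡ 12238;  1065^12238 ≡ 1.
Smallest exponent giving 1 is 12238.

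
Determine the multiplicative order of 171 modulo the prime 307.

The order of 171 must divide p − 1 = 306 = 2 · 3^2 · 17.
Divisors: 1, 2, 3, 6, 9, 17, 18, 34, 51, 102, 153, 306.
Check each in increasing order: 171^1 ≡ 171;  171^2 ≡ 76;  171^3 ≡ 102;  171^6 ≡ 273;  171^9 ≡ 216;  171^17 ≡ 289;  171^18 ≡ 299;  171^34 ≡ 17;  171^51 ≡ 1.
Smallest exponent giving 1 is 51.

51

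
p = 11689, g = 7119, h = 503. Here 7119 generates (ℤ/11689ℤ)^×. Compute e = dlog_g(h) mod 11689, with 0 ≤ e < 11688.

Baby-step giant-step with m = ceil(sqrt(11688)) = 109.
Baby table (7119^j mod 11689 for j=0..108):
  0:1  1:7119  2:8346  3:11676  4:965  5:8392  6:169  7:10833
  8:7794  9:9492  10:11128  11:3879  12:5183  13:7293  14:8018  15:2755
  16:10392  17:967  18:10941  19:5172  20:10807  21:9724  22:2898  23:11466
  24:2167  25:9082  26:2899  27:6896  28:10513  29:9069  30:3864  31:3599
  32:10682  33:8213  34:11658  35:1402  36:10121  37:403  38:5152  39:8695
  40:6450  41:3158  42:3855  43:9662  44:5702  45:8330  46:2973  47:7697
  48:8600  49:8107  50:5140  51:5090  52:11499  53:3314  54:3964  55:2470
  56:3674  57:6913  58:2957  59:10683  60:3643  61:8315  62:1389  63:11086
  64:8795  65:5321  66:7839  67:2555  68:961  69:3294  70:1852  71:10885
  72:3934  73:10991  74:10452  75:7303  76:9074  77:4392  78:10262  79:10617
  80:1349  81:6862  82:2247  83:5841  84:4306  85:5856  86:5890  87:2467
  88:5695  89:5253  90:2996  91:7788  92:1845  93:7808  94:3957  95:11082
  96:3697  97:7004  98:7891  99:10384  100:2460  101:2618  102:5276  103:3087
  104:1033  105:1546  106:6625  107:9949  108:3280
Giant step factor: 7119^(-109) ≡ 6051 (mod 11689).
Scan 503·6051^i mod 11689 for i = 0, 1, …:
  i=0: 503   i=1: 4513   i=2: 2659   i=3: 5545
  i=4: 5365   i=5: 3262   i=6: 7330   i=7: 5764
  i=8: 9677   i=9: 5326     …   i=30: 10129
  i=31: 5152
Match at i=31, j=38: e = 31·109 + 38 = 3417.

3417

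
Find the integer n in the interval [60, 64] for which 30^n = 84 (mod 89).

62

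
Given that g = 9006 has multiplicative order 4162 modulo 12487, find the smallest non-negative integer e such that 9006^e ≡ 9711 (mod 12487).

2526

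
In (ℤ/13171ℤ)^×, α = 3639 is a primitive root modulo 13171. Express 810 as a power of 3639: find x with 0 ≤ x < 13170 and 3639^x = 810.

4539

Baby-step giant-step with m = ceil(sqrt(13170)) = 115.
Baby table (3639^j mod 13171 for j=0..114):
  0:1  1:3639  2:5466  3:2564  4:5328  5:880  6:1767  7:2665
  8:4079  9:12935  10:10482  11:782  12:762  13:7008  14:3056  15:4460
  16:3268  17:12010  18:3012  19:2396  20:13013  21:4562  22:5658  23:3189
  24:1120  25:5841  26:10576  27:402  28:897  29:10946  30:3390  31:8154
  32:11314  33:12271  34:4479  35:6554  36:10496  37:12215  38:11431  39:3391
  40:11793  41:3609  42:1664  43:9807  44:7434  45:12263  46:1709  47:2339
  48:3155  49:9104  50:4391  51:2426  52:3644  53:10490  54:3552  55:4977
  56:1178  57:6167  58:11500  59:4233  60:6988  61:9302  62:508  63:4672
  64:10818  65:11754  66:6569  67:12397  68:2008  69:10378  70:4285  71:11822
  72:3772  73:2126  74:5137  75:3894  76:11441  77:268  78:598  79:2907
  80:2260  81:5436  82:11933  83:12571  84:2986  85:13150  86:2607  87:3753
  88:12011  89:6651  90:7862  91:2406  92:9890  93:6538  94:4956  95:3785
  96:9920  97:10340  98:10884  99:1679  100:11708  101:10398  102:11210  103:2603
  104:2368  105:3318  106:9566  107:12892  108:12057  109:2822  110:9049  111:1811
  112:4729  113:7505  114:7212
Giant step factor: 3639^(-115) ≡ 5656 (mod 13171).
Scan 810·5656^i mod 13171 for i = 0, 1, …:
  i=0: 810   i=1: 11023   i=2: 7745   i=3: 12145
  i=4: 5355   i=5: 7751   i=6: 6568   i=7: 6388
  i=8: 2475   i=9: 10998     …   i=38: 3149
  i=39: 3552
Match at i=39, j=54: x = 39·115 + 54 = 4539.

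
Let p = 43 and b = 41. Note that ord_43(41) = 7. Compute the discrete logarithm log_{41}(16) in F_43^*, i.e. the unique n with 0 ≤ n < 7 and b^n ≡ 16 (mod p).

Successive powers of 41 modulo 43:
  41^0=1  41^1=41  41^2=4  41^3=35  41^4=16
So 41^4 ≡ 16 (mod 43), giving n = 4.

4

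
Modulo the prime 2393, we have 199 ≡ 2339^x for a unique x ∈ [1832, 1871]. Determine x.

Compute 2339^1832 mod 2393 = 199, then multiply by 2339 repeatedly:
  2339^1832=199
Found 199 at exponent 1832.

1832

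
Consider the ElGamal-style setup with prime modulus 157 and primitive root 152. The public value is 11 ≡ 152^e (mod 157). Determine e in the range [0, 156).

Successive powers of 152 modulo 157:
  152^0=1  152^1=152  152^2=25  152^3=32  152^4=154  152^5=15
  152^6=82  152^7=61  152^8=9  152^9=112  152^10=68  152^11=131
  152^12=130  152^13=135  152^14=110  152^15=78  152^16=81  152^17=66
  152^18=141  152^19=80  152^20=71  152^21=116  152^22=48  152^23=74
  152^24=101  152^25=123  152^26=13  152^27=92  152^28=11
So 152^28 ≡ 11 (mod 157), giving e = 28.

28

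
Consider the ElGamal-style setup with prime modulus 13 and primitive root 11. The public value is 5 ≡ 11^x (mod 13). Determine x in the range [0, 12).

3

Successive powers of 11 modulo 13:
  11^0=1  11^1=11  11^2=4  11^3=5
So 11^3 ≡ 5 (mod 13), giving x = 3.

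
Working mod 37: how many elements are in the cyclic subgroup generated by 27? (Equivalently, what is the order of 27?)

The order of 27 must divide p − 1 = 36 = 2^2 · 3^2.
Divisors: 1, 2, 3, 4, 6, 9, 12, 18, 36.
Check each in increasing order: 27^1 ≡ 27;  27^2 ≡ 26;  27^3 ≡ 36;  27^4 ≡ 10;  27^6 ≡ 1.
Smallest exponent giving 1 is 6.

6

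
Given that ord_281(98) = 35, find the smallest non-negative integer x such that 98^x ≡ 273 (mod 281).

24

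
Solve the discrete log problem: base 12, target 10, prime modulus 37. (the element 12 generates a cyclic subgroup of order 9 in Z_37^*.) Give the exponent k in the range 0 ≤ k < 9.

6

Successive powers of 12 modulo 37:
  12^0=1  12^1=12  12^2=33  12^3=26  12^4=16  12^5=7
  12^6=10
So 12^6 ≡ 10 (mod 37), giving k = 6.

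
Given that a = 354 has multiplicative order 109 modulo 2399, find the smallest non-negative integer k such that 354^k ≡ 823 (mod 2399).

93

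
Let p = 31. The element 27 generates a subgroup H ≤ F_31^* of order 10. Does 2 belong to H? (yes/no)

yes

2 ∈ ⟨27⟩ iff 2^10 ≡ 1 (mod 31), since |⟨27⟩| = 10.
2^10 mod 31 = 1.
Since 1 = 1, 2 lies in the subgroup.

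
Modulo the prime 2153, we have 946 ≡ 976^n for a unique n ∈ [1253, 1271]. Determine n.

Compute 976^1253 mod 2153 = 2059, then multiply by 976 repeatedly:
  976^1253=2059  976^1254=835  976^1255=1126  976^1256=946
Found 946 at exponent 1256.

1256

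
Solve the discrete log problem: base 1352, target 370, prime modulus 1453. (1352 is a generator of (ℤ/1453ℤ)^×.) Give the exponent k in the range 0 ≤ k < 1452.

Baby-step giant-step with m = ceil(sqrt(1452)) = 39.
Baby table (1352^j mod 1453 for j=0..38):
  0:1  1:1352  2:30  3:1329  4:900  5:639  6:846  7:281
  8:679  9:1165  10:28  11:78  12:840  13:887  14:499  15:456
  16:440  17:603  18:123  19:654  20:784  21:731  22:272  23:135
  24:895  25:1144  26:696  27:901  28:538  29:876  30:157  31:126
  32:351  33:874  34:359  35:66  36:599  37:527  38:534
Giant step factor: 1352^(-39) ≡ 1411 (mod 1453).
Scan 370·1411^i mod 1453 for i = 0, 1, …:
  i=0: 370   i=1: 443   i=2: 283   i=3: 1191
  i=4: 833   i=5: 1339   i=6: 429   i=7: 871
  i=8: 1196   i=9: 623     …   i=16: 206
  i=17: 66
Match at i=17, j=35: k = 17·39 + 35 = 698.

698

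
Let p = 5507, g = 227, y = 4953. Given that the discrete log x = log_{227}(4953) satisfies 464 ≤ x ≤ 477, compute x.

467

Compute 227^464 mod 5507 = 689, then multiply by 227 repeatedly:
  227^464=689  227^465=2207  227^466=5359  227^467=4953
Found 4953 at exponent 467.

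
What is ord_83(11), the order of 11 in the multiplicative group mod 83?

The order of 11 must divide p − 1 = 82 = 2 · 41.
Divisors: 1, 2, 41, 82.
Check each in increasing order: 11^1 ≡ 11;  11^2 ≡ 38;  11^41 ≡ 1.
Smallest exponent giving 1 is 41.

41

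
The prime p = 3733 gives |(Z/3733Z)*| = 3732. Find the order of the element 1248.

622

The order of 1248 must divide p − 1 = 3732 = 2^2 · 3 · 311.
Divisors: 1, 2, 3, 4, 6, 12, 311, 622, 933, 1244, 1866, 3732.
Check each in increasing order: 1248^1 ≡ 1248;  1248^2 ≡ 843;  1248^3 ≡ 3091;  1248^4 ≡ 1379;  1248^6 ≡ 1534;  1248^12 ≡ 1366;  1248^311 ≡ 3732;  1248^622 ≡ 1.
Smallest exponent giving 1 is 622.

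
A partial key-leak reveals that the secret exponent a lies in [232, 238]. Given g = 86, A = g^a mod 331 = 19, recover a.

238

Compute 86^232 mod 331 = 26, then multiply by 86 repeatedly:
  86^232=26  86^233=250  86^234=316  86^235=34  86^236=276
  86^237=235  86^238=19
Found 19 at exponent 238.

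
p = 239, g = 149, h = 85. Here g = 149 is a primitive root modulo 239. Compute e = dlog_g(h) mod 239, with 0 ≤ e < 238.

200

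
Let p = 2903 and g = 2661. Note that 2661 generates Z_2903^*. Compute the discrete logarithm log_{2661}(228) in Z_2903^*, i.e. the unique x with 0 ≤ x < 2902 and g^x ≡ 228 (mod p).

2520

Baby-step giant-step with m = ceil(sqrt(2902)) = 54.
Baby table (2661^j mod 2903 for j=0..53):
  0:1  1:2661  2:504  3:2861  4:1455  5:2056  6:1764  7:2756
  8:738  9:1390  10:368  11:937  12:2583  13:1962  14:1288  15:1828
  16:1783  17:1061  18:1605  19:592  20:1886  21:2262  22:1263  23:2072
  24:795  25:2111  26:66  27:1446  28:1331  29:131  30:231  31:2158
  32:304  33:1910  34:2260  35:1747  36:1064  37:879  38:2104  39:1760
  40:821  41:1625  42:1558  43:354  44:1422  45:1333  46:2550  47:1239
  48:2074  49:311  50:216  51:2885  52:1453  53:2540
Giant step factor: 2661^(-54) ≡ 96 (mod 2903).
Scan 228·96^i mod 2903 for i = 0, 1, …:
  i=0: 228   i=1: 1567   i=2: 2379   i=3: 1950
  i=4: 1408   i=5: 1630   i=6: 2621   i=7: 1958
  i=8: 2176   i=9: 2783     …   i=45: 253
  i=46: 1064
Match at i=46, j=36: x = 46·54 + 36 = 2520.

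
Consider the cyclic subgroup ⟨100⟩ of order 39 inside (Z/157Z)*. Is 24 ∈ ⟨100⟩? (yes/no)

no

24 ∈ ⟨100⟩ iff 24^39 ≡ 1 (mod 157), since |⟨100⟩| = 39.
24^39 mod 157 = 129.
Since 129 ≠ 1, 24 does not lie in the subgroup.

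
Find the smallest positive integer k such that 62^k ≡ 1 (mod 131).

The order of 62 must divide p − 1 = 130 = 2 · 5 · 13.
Divisors: 1, 2, 5, 10, 13, 26, 65, 130.
Check each in increasing order: 62^1 ≡ 62;  62^2 ≡ 45;  62^5 ≡ 52;  62^10 ≡ 84;  62^13 ≡ 1.
Smallest exponent giving 1 is 13.

13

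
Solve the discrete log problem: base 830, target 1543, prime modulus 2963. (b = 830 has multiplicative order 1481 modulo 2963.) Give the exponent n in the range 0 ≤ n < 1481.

655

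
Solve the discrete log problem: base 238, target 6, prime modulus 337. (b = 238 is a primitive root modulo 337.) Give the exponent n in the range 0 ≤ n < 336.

198

Baby-step giant-step with m = ceil(sqrt(336)) = 19.
Baby table (238^j mod 337 for j=0..18):
  0:1  1:238  2:28  3:261  4:110  5:231  6:47  7:65
  8:305  9:135  10:115  11:73  12:187  13:22  14:181  15:279
  16:13  17:61  18:27
Giant step factor: 238^(-19) ≡ 44 (mod 337).
Scan 6·44^i mod 337 for i = 0, 1, …:
  i=0: 6   i=1: 264   i=2: 158   i=3: 212
  i=4: 229   i=5: 303   i=6: 189   i=7: 228
  i=8: 259   i=9: 275   i=10: 305
Match at i=10, j=8: n = 10·19 + 8 = 198.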